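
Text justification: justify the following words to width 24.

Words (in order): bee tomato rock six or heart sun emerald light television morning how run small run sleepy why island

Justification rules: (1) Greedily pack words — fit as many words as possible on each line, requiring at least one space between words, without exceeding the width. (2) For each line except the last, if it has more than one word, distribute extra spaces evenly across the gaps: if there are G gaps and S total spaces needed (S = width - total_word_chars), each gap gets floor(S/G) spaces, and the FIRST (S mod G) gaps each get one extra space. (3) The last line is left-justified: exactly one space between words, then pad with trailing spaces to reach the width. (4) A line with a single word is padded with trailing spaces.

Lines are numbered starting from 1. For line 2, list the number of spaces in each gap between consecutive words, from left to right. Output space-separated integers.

Answer: 2 1 1

Derivation:
Line 1: ['bee', 'tomato', 'rock', 'six', 'or'] (min_width=22, slack=2)
Line 2: ['heart', 'sun', 'emerald', 'light'] (min_width=23, slack=1)
Line 3: ['television', 'morning', 'how'] (min_width=22, slack=2)
Line 4: ['run', 'small', 'run', 'sleepy', 'why'] (min_width=24, slack=0)
Line 5: ['island'] (min_width=6, slack=18)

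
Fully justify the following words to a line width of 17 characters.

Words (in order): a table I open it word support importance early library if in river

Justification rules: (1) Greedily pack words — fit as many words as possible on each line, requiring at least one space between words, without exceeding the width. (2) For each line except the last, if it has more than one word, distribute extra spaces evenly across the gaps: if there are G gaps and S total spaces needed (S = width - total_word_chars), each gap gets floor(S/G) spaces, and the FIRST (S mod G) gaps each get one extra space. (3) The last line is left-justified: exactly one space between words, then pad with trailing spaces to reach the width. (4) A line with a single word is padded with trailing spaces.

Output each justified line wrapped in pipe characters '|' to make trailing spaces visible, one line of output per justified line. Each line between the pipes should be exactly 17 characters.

Line 1: ['a', 'table', 'I', 'open', 'it'] (min_width=17, slack=0)
Line 2: ['word', 'support'] (min_width=12, slack=5)
Line 3: ['importance', 'early'] (min_width=16, slack=1)
Line 4: ['library', 'if', 'in'] (min_width=13, slack=4)
Line 5: ['river'] (min_width=5, slack=12)

Answer: |a table I open it|
|word      support|
|importance  early|
|library   if   in|
|river            |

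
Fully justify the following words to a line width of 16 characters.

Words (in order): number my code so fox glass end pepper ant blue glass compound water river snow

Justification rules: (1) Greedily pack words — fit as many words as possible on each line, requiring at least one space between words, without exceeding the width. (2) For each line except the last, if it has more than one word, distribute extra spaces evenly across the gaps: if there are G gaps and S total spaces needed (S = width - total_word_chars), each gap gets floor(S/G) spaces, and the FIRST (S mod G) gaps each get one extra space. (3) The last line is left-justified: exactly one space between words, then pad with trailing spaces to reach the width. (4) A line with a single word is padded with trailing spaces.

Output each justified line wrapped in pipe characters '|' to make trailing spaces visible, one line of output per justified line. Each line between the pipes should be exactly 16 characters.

Answer: |number  my  code|
|so fox glass end|
|pepper  ant blue|
|glass   compound|
|water river snow|

Derivation:
Line 1: ['number', 'my', 'code'] (min_width=14, slack=2)
Line 2: ['so', 'fox', 'glass', 'end'] (min_width=16, slack=0)
Line 3: ['pepper', 'ant', 'blue'] (min_width=15, slack=1)
Line 4: ['glass', 'compound'] (min_width=14, slack=2)
Line 5: ['water', 'river', 'snow'] (min_width=16, slack=0)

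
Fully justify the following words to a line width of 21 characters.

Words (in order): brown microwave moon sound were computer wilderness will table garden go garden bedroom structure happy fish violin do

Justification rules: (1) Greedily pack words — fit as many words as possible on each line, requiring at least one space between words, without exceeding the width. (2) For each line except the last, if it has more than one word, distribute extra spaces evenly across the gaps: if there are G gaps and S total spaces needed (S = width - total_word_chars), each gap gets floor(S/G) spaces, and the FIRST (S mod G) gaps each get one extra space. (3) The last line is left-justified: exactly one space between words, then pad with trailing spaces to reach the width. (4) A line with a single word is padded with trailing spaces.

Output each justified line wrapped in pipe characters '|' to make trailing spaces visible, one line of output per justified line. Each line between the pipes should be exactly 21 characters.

Answer: |brown  microwave moon|
|sound  were  computer|
|wilderness will table|
|garden    go   garden|
|bedroom     structure|
|happy fish violin do |

Derivation:
Line 1: ['brown', 'microwave', 'moon'] (min_width=20, slack=1)
Line 2: ['sound', 'were', 'computer'] (min_width=19, slack=2)
Line 3: ['wilderness', 'will', 'table'] (min_width=21, slack=0)
Line 4: ['garden', 'go', 'garden'] (min_width=16, slack=5)
Line 5: ['bedroom', 'structure'] (min_width=17, slack=4)
Line 6: ['happy', 'fish', 'violin', 'do'] (min_width=20, slack=1)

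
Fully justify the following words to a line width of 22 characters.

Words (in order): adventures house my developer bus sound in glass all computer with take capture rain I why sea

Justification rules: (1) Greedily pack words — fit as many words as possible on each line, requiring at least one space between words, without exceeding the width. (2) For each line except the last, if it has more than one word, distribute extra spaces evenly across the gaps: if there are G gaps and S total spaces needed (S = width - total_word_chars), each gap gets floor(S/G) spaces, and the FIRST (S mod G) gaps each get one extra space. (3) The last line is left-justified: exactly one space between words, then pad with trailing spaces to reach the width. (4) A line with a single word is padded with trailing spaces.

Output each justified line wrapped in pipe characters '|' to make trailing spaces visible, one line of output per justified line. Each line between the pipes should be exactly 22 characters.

Answer: |adventures   house  my|
|developer bus sound in|
|glass   all   computer|
|with take capture rain|
|I why sea             |

Derivation:
Line 1: ['adventures', 'house', 'my'] (min_width=19, slack=3)
Line 2: ['developer', 'bus', 'sound', 'in'] (min_width=22, slack=0)
Line 3: ['glass', 'all', 'computer'] (min_width=18, slack=4)
Line 4: ['with', 'take', 'capture', 'rain'] (min_width=22, slack=0)
Line 5: ['I', 'why', 'sea'] (min_width=9, slack=13)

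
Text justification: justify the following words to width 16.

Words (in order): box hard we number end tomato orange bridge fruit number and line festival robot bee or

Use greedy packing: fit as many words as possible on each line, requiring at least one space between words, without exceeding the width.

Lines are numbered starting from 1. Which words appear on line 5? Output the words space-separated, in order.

Answer: number and line

Derivation:
Line 1: ['box', 'hard', 'we'] (min_width=11, slack=5)
Line 2: ['number', 'end'] (min_width=10, slack=6)
Line 3: ['tomato', 'orange'] (min_width=13, slack=3)
Line 4: ['bridge', 'fruit'] (min_width=12, slack=4)
Line 5: ['number', 'and', 'line'] (min_width=15, slack=1)
Line 6: ['festival', 'robot'] (min_width=14, slack=2)
Line 7: ['bee', 'or'] (min_width=6, slack=10)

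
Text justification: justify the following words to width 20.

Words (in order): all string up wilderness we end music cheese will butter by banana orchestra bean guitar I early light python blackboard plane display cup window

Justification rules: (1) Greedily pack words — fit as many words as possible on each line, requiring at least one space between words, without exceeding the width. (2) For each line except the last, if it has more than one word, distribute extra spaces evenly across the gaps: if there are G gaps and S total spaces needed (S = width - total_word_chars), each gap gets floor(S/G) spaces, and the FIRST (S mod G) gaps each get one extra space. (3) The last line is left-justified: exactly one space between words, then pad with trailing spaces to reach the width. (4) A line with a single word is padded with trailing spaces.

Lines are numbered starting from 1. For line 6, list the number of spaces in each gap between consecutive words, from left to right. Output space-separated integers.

Line 1: ['all', 'string', 'up'] (min_width=13, slack=7)
Line 2: ['wilderness', 'we', 'end'] (min_width=17, slack=3)
Line 3: ['music', 'cheese', 'will'] (min_width=17, slack=3)
Line 4: ['butter', 'by', 'banana'] (min_width=16, slack=4)
Line 5: ['orchestra', 'bean'] (min_width=14, slack=6)
Line 6: ['guitar', 'I', 'early', 'light'] (min_width=20, slack=0)
Line 7: ['python', 'blackboard'] (min_width=17, slack=3)
Line 8: ['plane', 'display', 'cup'] (min_width=17, slack=3)
Line 9: ['window'] (min_width=6, slack=14)

Answer: 1 1 1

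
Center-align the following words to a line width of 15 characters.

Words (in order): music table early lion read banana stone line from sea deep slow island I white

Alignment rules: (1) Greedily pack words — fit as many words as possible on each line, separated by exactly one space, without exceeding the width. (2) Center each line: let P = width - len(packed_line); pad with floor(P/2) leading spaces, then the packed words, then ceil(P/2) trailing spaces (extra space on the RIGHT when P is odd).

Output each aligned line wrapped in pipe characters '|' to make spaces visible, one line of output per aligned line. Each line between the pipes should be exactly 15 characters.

Line 1: ['music', 'table'] (min_width=11, slack=4)
Line 2: ['early', 'lion', 'read'] (min_width=15, slack=0)
Line 3: ['banana', 'stone'] (min_width=12, slack=3)
Line 4: ['line', 'from', 'sea'] (min_width=13, slack=2)
Line 5: ['deep', 'slow'] (min_width=9, slack=6)
Line 6: ['island', 'I', 'white'] (min_width=14, slack=1)

Answer: |  music table  |
|early lion read|
| banana stone  |
| line from sea |
|   deep slow   |
|island I white |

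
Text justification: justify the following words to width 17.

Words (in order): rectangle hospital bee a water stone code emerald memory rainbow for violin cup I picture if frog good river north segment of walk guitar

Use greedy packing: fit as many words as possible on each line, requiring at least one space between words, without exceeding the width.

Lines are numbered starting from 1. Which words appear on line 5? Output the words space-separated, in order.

Answer: rainbow for

Derivation:
Line 1: ['rectangle'] (min_width=9, slack=8)
Line 2: ['hospital', 'bee', 'a'] (min_width=14, slack=3)
Line 3: ['water', 'stone', 'code'] (min_width=16, slack=1)
Line 4: ['emerald', 'memory'] (min_width=14, slack=3)
Line 5: ['rainbow', 'for'] (min_width=11, slack=6)
Line 6: ['violin', 'cup', 'I'] (min_width=12, slack=5)
Line 7: ['picture', 'if', 'frog'] (min_width=15, slack=2)
Line 8: ['good', 'river', 'north'] (min_width=16, slack=1)
Line 9: ['segment', 'of', 'walk'] (min_width=15, slack=2)
Line 10: ['guitar'] (min_width=6, slack=11)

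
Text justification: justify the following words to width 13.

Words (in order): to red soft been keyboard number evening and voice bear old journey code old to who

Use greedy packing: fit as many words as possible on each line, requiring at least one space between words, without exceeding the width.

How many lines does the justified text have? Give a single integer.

Line 1: ['to', 'red', 'soft'] (min_width=11, slack=2)
Line 2: ['been', 'keyboard'] (min_width=13, slack=0)
Line 3: ['number'] (min_width=6, slack=7)
Line 4: ['evening', 'and'] (min_width=11, slack=2)
Line 5: ['voice', 'bear'] (min_width=10, slack=3)
Line 6: ['old', 'journey'] (min_width=11, slack=2)
Line 7: ['code', 'old', 'to'] (min_width=11, slack=2)
Line 8: ['who'] (min_width=3, slack=10)
Total lines: 8

Answer: 8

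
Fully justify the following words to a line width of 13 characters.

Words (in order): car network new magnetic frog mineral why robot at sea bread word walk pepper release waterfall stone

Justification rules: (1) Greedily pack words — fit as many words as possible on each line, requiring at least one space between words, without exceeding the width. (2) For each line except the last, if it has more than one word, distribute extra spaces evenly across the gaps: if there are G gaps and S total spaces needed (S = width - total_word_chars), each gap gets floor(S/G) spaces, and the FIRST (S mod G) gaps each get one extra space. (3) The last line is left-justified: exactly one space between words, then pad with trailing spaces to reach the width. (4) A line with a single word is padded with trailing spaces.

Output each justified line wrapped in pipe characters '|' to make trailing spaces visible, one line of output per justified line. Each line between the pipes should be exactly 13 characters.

Line 1: ['car', 'network'] (min_width=11, slack=2)
Line 2: ['new', 'magnetic'] (min_width=12, slack=1)
Line 3: ['frog', 'mineral'] (min_width=12, slack=1)
Line 4: ['why', 'robot', 'at'] (min_width=12, slack=1)
Line 5: ['sea', 'bread'] (min_width=9, slack=4)
Line 6: ['word', 'walk'] (min_width=9, slack=4)
Line 7: ['pepper'] (min_width=6, slack=7)
Line 8: ['release'] (min_width=7, slack=6)
Line 9: ['waterfall'] (min_width=9, slack=4)
Line 10: ['stone'] (min_width=5, slack=8)

Answer: |car   network|
|new  magnetic|
|frog  mineral|
|why  robot at|
|sea     bread|
|word     walk|
|pepper       |
|release      |
|waterfall    |
|stone        |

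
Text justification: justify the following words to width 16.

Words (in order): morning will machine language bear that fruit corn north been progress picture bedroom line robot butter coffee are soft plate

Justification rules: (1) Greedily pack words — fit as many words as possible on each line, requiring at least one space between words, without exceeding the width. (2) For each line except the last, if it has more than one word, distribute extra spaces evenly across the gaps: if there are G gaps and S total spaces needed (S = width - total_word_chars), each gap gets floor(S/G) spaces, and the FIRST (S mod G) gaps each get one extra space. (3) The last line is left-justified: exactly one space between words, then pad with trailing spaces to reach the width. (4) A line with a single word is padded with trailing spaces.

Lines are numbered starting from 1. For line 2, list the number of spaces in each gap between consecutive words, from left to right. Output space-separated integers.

Answer: 1

Derivation:
Line 1: ['morning', 'will'] (min_width=12, slack=4)
Line 2: ['machine', 'language'] (min_width=16, slack=0)
Line 3: ['bear', 'that', 'fruit'] (min_width=15, slack=1)
Line 4: ['corn', 'north', 'been'] (min_width=15, slack=1)
Line 5: ['progress', 'picture'] (min_width=16, slack=0)
Line 6: ['bedroom', 'line'] (min_width=12, slack=4)
Line 7: ['robot', 'butter'] (min_width=12, slack=4)
Line 8: ['coffee', 'are', 'soft'] (min_width=15, slack=1)
Line 9: ['plate'] (min_width=5, slack=11)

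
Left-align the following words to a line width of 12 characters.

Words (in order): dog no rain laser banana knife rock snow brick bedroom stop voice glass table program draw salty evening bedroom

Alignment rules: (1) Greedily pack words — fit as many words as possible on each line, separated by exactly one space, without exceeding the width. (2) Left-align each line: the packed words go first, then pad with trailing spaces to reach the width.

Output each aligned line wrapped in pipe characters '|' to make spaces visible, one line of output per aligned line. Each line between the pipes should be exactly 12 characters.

Line 1: ['dog', 'no', 'rain'] (min_width=11, slack=1)
Line 2: ['laser', 'banana'] (min_width=12, slack=0)
Line 3: ['knife', 'rock'] (min_width=10, slack=2)
Line 4: ['snow', 'brick'] (min_width=10, slack=2)
Line 5: ['bedroom', 'stop'] (min_width=12, slack=0)
Line 6: ['voice', 'glass'] (min_width=11, slack=1)
Line 7: ['table'] (min_width=5, slack=7)
Line 8: ['program', 'draw'] (min_width=12, slack=0)
Line 9: ['salty'] (min_width=5, slack=7)
Line 10: ['evening'] (min_width=7, slack=5)
Line 11: ['bedroom'] (min_width=7, slack=5)

Answer: |dog no rain |
|laser banana|
|knife rock  |
|snow brick  |
|bedroom stop|
|voice glass |
|table       |
|program draw|
|salty       |
|evening     |
|bedroom     |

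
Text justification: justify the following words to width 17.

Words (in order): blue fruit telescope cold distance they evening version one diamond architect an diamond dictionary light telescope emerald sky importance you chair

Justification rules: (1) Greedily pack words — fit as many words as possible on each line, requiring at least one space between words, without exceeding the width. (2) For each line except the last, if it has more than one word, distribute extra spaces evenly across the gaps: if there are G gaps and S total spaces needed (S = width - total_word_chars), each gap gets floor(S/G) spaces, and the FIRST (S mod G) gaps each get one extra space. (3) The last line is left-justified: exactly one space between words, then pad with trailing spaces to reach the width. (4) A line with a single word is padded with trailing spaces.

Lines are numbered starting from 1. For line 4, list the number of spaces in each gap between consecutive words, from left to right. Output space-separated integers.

Line 1: ['blue', 'fruit'] (min_width=10, slack=7)
Line 2: ['telescope', 'cold'] (min_width=14, slack=3)
Line 3: ['distance', 'they'] (min_width=13, slack=4)
Line 4: ['evening', 'version'] (min_width=15, slack=2)
Line 5: ['one', 'diamond'] (min_width=11, slack=6)
Line 6: ['architect', 'an'] (min_width=12, slack=5)
Line 7: ['diamond'] (min_width=7, slack=10)
Line 8: ['dictionary', 'light'] (min_width=16, slack=1)
Line 9: ['telescope', 'emerald'] (min_width=17, slack=0)
Line 10: ['sky', 'importance'] (min_width=14, slack=3)
Line 11: ['you', 'chair'] (min_width=9, slack=8)

Answer: 3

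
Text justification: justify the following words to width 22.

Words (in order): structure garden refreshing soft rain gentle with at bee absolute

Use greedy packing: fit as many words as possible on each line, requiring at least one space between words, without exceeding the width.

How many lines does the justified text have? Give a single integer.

Line 1: ['structure', 'garden'] (min_width=16, slack=6)
Line 2: ['refreshing', 'soft', 'rain'] (min_width=20, slack=2)
Line 3: ['gentle', 'with', 'at', 'bee'] (min_width=18, slack=4)
Line 4: ['absolute'] (min_width=8, slack=14)
Total lines: 4

Answer: 4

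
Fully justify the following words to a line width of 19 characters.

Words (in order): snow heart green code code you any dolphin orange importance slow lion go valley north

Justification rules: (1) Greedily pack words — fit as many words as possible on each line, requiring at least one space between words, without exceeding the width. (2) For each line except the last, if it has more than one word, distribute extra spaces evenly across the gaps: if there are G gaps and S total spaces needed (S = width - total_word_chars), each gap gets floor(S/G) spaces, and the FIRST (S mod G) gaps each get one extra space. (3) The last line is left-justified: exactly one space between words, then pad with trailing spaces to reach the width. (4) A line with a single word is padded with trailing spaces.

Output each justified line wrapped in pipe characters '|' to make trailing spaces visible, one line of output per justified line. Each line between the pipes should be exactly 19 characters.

Answer: |snow   heart  green|
|code  code  you any|
|dolphin      orange|
|importance     slow|
|lion    go   valley|
|north              |

Derivation:
Line 1: ['snow', 'heart', 'green'] (min_width=16, slack=3)
Line 2: ['code', 'code', 'you', 'any'] (min_width=17, slack=2)
Line 3: ['dolphin', 'orange'] (min_width=14, slack=5)
Line 4: ['importance', 'slow'] (min_width=15, slack=4)
Line 5: ['lion', 'go', 'valley'] (min_width=14, slack=5)
Line 6: ['north'] (min_width=5, slack=14)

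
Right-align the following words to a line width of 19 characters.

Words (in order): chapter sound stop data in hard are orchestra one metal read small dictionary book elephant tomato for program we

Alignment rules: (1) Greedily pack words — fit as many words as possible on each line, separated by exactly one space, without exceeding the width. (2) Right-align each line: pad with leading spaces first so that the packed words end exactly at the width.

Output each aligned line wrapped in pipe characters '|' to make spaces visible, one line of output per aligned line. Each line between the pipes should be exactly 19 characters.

Answer: | chapter sound stop|
|   data in hard are|
|orchestra one metal|
|         read small|
|    dictionary book|
|elephant tomato for|
|         program we|

Derivation:
Line 1: ['chapter', 'sound', 'stop'] (min_width=18, slack=1)
Line 2: ['data', 'in', 'hard', 'are'] (min_width=16, slack=3)
Line 3: ['orchestra', 'one', 'metal'] (min_width=19, slack=0)
Line 4: ['read', 'small'] (min_width=10, slack=9)
Line 5: ['dictionary', 'book'] (min_width=15, slack=4)
Line 6: ['elephant', 'tomato', 'for'] (min_width=19, slack=0)
Line 7: ['program', 'we'] (min_width=10, slack=9)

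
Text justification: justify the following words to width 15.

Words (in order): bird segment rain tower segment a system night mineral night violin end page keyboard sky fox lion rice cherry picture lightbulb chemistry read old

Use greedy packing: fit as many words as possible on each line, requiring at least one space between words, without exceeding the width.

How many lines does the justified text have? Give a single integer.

Answer: 12

Derivation:
Line 1: ['bird', 'segment'] (min_width=12, slack=3)
Line 2: ['rain', 'tower'] (min_width=10, slack=5)
Line 3: ['segment', 'a'] (min_width=9, slack=6)
Line 4: ['system', 'night'] (min_width=12, slack=3)
Line 5: ['mineral', 'night'] (min_width=13, slack=2)
Line 6: ['violin', 'end', 'page'] (min_width=15, slack=0)
Line 7: ['keyboard', 'sky'] (min_width=12, slack=3)
Line 8: ['fox', 'lion', 'rice'] (min_width=13, slack=2)
Line 9: ['cherry', 'picture'] (min_width=14, slack=1)
Line 10: ['lightbulb'] (min_width=9, slack=6)
Line 11: ['chemistry', 'read'] (min_width=14, slack=1)
Line 12: ['old'] (min_width=3, slack=12)
Total lines: 12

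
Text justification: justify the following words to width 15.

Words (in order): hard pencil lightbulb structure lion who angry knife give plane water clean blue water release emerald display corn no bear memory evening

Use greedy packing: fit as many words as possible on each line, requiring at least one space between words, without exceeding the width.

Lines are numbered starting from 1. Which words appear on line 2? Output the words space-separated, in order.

Answer: lightbulb

Derivation:
Line 1: ['hard', 'pencil'] (min_width=11, slack=4)
Line 2: ['lightbulb'] (min_width=9, slack=6)
Line 3: ['structure', 'lion'] (min_width=14, slack=1)
Line 4: ['who', 'angry', 'knife'] (min_width=15, slack=0)
Line 5: ['give', 'plane'] (min_width=10, slack=5)
Line 6: ['water', 'clean'] (min_width=11, slack=4)
Line 7: ['blue', 'water'] (min_width=10, slack=5)
Line 8: ['release', 'emerald'] (min_width=15, slack=0)
Line 9: ['display', 'corn', 'no'] (min_width=15, slack=0)
Line 10: ['bear', 'memory'] (min_width=11, slack=4)
Line 11: ['evening'] (min_width=7, slack=8)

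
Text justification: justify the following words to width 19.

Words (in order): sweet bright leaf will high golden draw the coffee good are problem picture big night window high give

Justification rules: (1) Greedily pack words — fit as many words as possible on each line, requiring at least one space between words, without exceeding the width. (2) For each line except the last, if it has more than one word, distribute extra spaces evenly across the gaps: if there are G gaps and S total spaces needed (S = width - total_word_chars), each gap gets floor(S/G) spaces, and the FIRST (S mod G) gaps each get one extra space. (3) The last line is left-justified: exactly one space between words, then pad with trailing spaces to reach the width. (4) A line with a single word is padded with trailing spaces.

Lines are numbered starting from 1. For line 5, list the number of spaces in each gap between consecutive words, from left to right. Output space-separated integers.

Answer: 2 2

Derivation:
Line 1: ['sweet', 'bright', 'leaf'] (min_width=17, slack=2)
Line 2: ['will', 'high', 'golden'] (min_width=16, slack=3)
Line 3: ['draw', 'the', 'coffee'] (min_width=15, slack=4)
Line 4: ['good', 'are', 'problem'] (min_width=16, slack=3)
Line 5: ['picture', 'big', 'night'] (min_width=17, slack=2)
Line 6: ['window', 'high', 'give'] (min_width=16, slack=3)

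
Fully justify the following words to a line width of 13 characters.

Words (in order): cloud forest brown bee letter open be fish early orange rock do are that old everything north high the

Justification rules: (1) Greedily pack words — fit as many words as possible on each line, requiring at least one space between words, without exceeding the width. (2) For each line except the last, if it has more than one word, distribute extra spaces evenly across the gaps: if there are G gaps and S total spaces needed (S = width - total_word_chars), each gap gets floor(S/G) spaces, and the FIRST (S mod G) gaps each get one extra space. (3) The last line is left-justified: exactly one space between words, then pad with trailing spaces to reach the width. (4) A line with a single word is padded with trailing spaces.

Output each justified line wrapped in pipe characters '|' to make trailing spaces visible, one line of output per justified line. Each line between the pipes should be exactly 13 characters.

Answer: |cloud  forest|
|brown     bee|
|letter   open|
|be fish early|
|orange   rock|
|do  are  that|
|old          |
|everything   |
|north    high|
|the          |

Derivation:
Line 1: ['cloud', 'forest'] (min_width=12, slack=1)
Line 2: ['brown', 'bee'] (min_width=9, slack=4)
Line 3: ['letter', 'open'] (min_width=11, slack=2)
Line 4: ['be', 'fish', 'early'] (min_width=13, slack=0)
Line 5: ['orange', 'rock'] (min_width=11, slack=2)
Line 6: ['do', 'are', 'that'] (min_width=11, slack=2)
Line 7: ['old'] (min_width=3, slack=10)
Line 8: ['everything'] (min_width=10, slack=3)
Line 9: ['north', 'high'] (min_width=10, slack=3)
Line 10: ['the'] (min_width=3, slack=10)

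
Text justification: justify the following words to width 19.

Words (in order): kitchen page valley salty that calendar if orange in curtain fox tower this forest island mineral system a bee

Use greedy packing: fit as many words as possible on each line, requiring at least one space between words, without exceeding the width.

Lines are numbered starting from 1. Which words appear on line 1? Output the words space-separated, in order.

Line 1: ['kitchen', 'page', 'valley'] (min_width=19, slack=0)
Line 2: ['salty', 'that', 'calendar'] (min_width=19, slack=0)
Line 3: ['if', 'orange', 'in'] (min_width=12, slack=7)
Line 4: ['curtain', 'fox', 'tower'] (min_width=17, slack=2)
Line 5: ['this', 'forest', 'island'] (min_width=18, slack=1)
Line 6: ['mineral', 'system', 'a'] (min_width=16, slack=3)
Line 7: ['bee'] (min_width=3, slack=16)

Answer: kitchen page valley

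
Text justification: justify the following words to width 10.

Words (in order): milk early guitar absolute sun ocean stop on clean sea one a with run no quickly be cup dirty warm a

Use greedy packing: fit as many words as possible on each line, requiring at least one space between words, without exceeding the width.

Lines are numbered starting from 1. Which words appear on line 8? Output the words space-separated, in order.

Line 1: ['milk', 'early'] (min_width=10, slack=0)
Line 2: ['guitar'] (min_width=6, slack=4)
Line 3: ['absolute'] (min_width=8, slack=2)
Line 4: ['sun', 'ocean'] (min_width=9, slack=1)
Line 5: ['stop', 'on'] (min_width=7, slack=3)
Line 6: ['clean', 'sea'] (min_width=9, slack=1)
Line 7: ['one', 'a', 'with'] (min_width=10, slack=0)
Line 8: ['run', 'no'] (min_width=6, slack=4)
Line 9: ['quickly', 'be'] (min_width=10, slack=0)
Line 10: ['cup', 'dirty'] (min_width=9, slack=1)
Line 11: ['warm', 'a'] (min_width=6, slack=4)

Answer: run no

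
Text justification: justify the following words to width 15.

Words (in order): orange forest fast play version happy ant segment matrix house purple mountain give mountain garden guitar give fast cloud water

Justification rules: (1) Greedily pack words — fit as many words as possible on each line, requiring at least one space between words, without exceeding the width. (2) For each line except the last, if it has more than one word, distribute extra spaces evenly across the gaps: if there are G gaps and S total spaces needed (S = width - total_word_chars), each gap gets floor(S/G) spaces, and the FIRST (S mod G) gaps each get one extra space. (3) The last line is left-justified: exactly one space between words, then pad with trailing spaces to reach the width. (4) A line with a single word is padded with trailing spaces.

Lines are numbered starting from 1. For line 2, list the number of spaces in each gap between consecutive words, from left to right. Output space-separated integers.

Line 1: ['orange', 'forest'] (min_width=13, slack=2)
Line 2: ['fast', 'play'] (min_width=9, slack=6)
Line 3: ['version', 'happy'] (min_width=13, slack=2)
Line 4: ['ant', 'segment'] (min_width=11, slack=4)
Line 5: ['matrix', 'house'] (min_width=12, slack=3)
Line 6: ['purple', 'mountain'] (min_width=15, slack=0)
Line 7: ['give', 'mountain'] (min_width=13, slack=2)
Line 8: ['garden', 'guitar'] (min_width=13, slack=2)
Line 9: ['give', 'fast', 'cloud'] (min_width=15, slack=0)
Line 10: ['water'] (min_width=5, slack=10)

Answer: 7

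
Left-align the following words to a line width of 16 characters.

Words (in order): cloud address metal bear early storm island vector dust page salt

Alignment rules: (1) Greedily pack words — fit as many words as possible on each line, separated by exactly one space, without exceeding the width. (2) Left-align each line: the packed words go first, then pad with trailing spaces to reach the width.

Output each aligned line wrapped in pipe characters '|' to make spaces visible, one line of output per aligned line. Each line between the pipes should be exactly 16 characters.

Line 1: ['cloud', 'address'] (min_width=13, slack=3)
Line 2: ['metal', 'bear', 'early'] (min_width=16, slack=0)
Line 3: ['storm', 'island'] (min_width=12, slack=4)
Line 4: ['vector', 'dust', 'page'] (min_width=16, slack=0)
Line 5: ['salt'] (min_width=4, slack=12)

Answer: |cloud address   |
|metal bear early|
|storm island    |
|vector dust page|
|salt            |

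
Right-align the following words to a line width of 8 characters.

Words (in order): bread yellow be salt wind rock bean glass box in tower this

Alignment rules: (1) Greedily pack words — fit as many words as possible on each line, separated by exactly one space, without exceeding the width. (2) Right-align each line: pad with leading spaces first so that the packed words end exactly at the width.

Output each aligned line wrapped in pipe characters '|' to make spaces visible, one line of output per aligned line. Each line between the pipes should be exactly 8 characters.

Line 1: ['bread'] (min_width=5, slack=3)
Line 2: ['yellow'] (min_width=6, slack=2)
Line 3: ['be', 'salt'] (min_width=7, slack=1)
Line 4: ['wind'] (min_width=4, slack=4)
Line 5: ['rock'] (min_width=4, slack=4)
Line 6: ['bean'] (min_width=4, slack=4)
Line 7: ['glass'] (min_width=5, slack=3)
Line 8: ['box', 'in'] (min_width=6, slack=2)
Line 9: ['tower'] (min_width=5, slack=3)
Line 10: ['this'] (min_width=4, slack=4)

Answer: |   bread|
|  yellow|
| be salt|
|    wind|
|    rock|
|    bean|
|   glass|
|  box in|
|   tower|
|    this|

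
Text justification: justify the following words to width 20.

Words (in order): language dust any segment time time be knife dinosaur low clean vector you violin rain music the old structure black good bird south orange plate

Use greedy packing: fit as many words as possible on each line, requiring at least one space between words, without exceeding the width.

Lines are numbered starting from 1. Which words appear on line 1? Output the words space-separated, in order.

Line 1: ['language', 'dust', 'any'] (min_width=17, slack=3)
Line 2: ['segment', 'time', 'time', 'be'] (min_width=20, slack=0)
Line 3: ['knife', 'dinosaur', 'low'] (min_width=18, slack=2)
Line 4: ['clean', 'vector', 'you'] (min_width=16, slack=4)
Line 5: ['violin', 'rain', 'music'] (min_width=17, slack=3)
Line 6: ['the', 'old', 'structure'] (min_width=17, slack=3)
Line 7: ['black', 'good', 'bird'] (min_width=15, slack=5)
Line 8: ['south', 'orange', 'plate'] (min_width=18, slack=2)

Answer: language dust any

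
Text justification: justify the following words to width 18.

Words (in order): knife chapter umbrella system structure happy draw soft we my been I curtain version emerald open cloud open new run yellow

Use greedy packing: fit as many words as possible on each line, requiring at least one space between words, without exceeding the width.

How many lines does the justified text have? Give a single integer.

Answer: 8

Derivation:
Line 1: ['knife', 'chapter'] (min_width=13, slack=5)
Line 2: ['umbrella', 'system'] (min_width=15, slack=3)
Line 3: ['structure', 'happy'] (min_width=15, slack=3)
Line 4: ['draw', 'soft', 'we', 'my'] (min_width=15, slack=3)
Line 5: ['been', 'I', 'curtain'] (min_width=14, slack=4)
Line 6: ['version', 'emerald'] (min_width=15, slack=3)
Line 7: ['open', 'cloud', 'open'] (min_width=15, slack=3)
Line 8: ['new', 'run', 'yellow'] (min_width=14, slack=4)
Total lines: 8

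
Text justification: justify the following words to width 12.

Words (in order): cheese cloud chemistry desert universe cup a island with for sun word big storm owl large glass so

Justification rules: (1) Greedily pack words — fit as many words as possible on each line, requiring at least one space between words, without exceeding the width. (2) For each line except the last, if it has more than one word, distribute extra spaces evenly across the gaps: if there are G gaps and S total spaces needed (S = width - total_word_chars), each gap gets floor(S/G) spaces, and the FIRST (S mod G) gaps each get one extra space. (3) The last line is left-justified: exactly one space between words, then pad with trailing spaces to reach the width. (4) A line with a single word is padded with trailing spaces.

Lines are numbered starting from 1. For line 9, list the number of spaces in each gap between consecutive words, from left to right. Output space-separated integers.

Line 1: ['cheese', 'cloud'] (min_width=12, slack=0)
Line 2: ['chemistry'] (min_width=9, slack=3)
Line 3: ['desert'] (min_width=6, slack=6)
Line 4: ['universe', 'cup'] (min_width=12, slack=0)
Line 5: ['a', 'island'] (min_width=8, slack=4)
Line 6: ['with', 'for', 'sun'] (min_width=12, slack=0)
Line 7: ['word', 'big'] (min_width=8, slack=4)
Line 8: ['storm', 'owl'] (min_width=9, slack=3)
Line 9: ['large', 'glass'] (min_width=11, slack=1)
Line 10: ['so'] (min_width=2, slack=10)

Answer: 2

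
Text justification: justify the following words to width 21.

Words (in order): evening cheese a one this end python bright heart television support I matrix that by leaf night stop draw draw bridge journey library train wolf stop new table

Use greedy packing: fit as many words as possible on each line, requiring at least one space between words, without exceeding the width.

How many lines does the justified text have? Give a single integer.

Answer: 9

Derivation:
Line 1: ['evening', 'cheese', 'a', 'one'] (min_width=20, slack=1)
Line 2: ['this', 'end', 'python'] (min_width=15, slack=6)
Line 3: ['bright', 'heart'] (min_width=12, slack=9)
Line 4: ['television', 'support', 'I'] (min_width=20, slack=1)
Line 5: ['matrix', 'that', 'by', 'leaf'] (min_width=19, slack=2)
Line 6: ['night', 'stop', 'draw', 'draw'] (min_width=20, slack=1)
Line 7: ['bridge', 'journey'] (min_width=14, slack=7)
Line 8: ['library', 'train', 'wolf'] (min_width=18, slack=3)
Line 9: ['stop', 'new', 'table'] (min_width=14, slack=7)
Total lines: 9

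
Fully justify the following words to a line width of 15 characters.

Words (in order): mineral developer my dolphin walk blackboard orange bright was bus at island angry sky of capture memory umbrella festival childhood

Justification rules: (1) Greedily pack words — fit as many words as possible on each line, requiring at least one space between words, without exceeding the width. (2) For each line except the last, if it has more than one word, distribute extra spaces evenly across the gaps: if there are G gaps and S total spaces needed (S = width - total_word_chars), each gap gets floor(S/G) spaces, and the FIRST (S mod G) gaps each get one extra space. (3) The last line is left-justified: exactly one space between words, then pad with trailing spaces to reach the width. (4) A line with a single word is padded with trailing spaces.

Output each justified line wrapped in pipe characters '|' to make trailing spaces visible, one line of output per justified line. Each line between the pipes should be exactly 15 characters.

Answer: |mineral        |
|developer    my|
|dolphin    walk|
|blackboard     |
|orange   bright|
|was    bus   at|
|island    angry|
|sky  of capture|
|memory umbrella|
|festival       |
|childhood      |

Derivation:
Line 1: ['mineral'] (min_width=7, slack=8)
Line 2: ['developer', 'my'] (min_width=12, slack=3)
Line 3: ['dolphin', 'walk'] (min_width=12, slack=3)
Line 4: ['blackboard'] (min_width=10, slack=5)
Line 5: ['orange', 'bright'] (min_width=13, slack=2)
Line 6: ['was', 'bus', 'at'] (min_width=10, slack=5)
Line 7: ['island', 'angry'] (min_width=12, slack=3)
Line 8: ['sky', 'of', 'capture'] (min_width=14, slack=1)
Line 9: ['memory', 'umbrella'] (min_width=15, slack=0)
Line 10: ['festival'] (min_width=8, slack=7)
Line 11: ['childhood'] (min_width=9, slack=6)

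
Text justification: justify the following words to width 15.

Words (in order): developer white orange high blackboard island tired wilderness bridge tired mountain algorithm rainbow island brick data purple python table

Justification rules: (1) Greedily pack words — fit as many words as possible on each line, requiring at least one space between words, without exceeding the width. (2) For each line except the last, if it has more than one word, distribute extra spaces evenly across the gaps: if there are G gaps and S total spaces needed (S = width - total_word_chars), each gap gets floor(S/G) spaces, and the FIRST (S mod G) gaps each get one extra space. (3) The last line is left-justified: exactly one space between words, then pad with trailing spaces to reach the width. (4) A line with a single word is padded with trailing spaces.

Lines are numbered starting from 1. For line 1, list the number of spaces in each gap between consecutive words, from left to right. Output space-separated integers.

Line 1: ['developer', 'white'] (min_width=15, slack=0)
Line 2: ['orange', 'high'] (min_width=11, slack=4)
Line 3: ['blackboard'] (min_width=10, slack=5)
Line 4: ['island', 'tired'] (min_width=12, slack=3)
Line 5: ['wilderness'] (min_width=10, slack=5)
Line 6: ['bridge', 'tired'] (min_width=12, slack=3)
Line 7: ['mountain'] (min_width=8, slack=7)
Line 8: ['algorithm'] (min_width=9, slack=6)
Line 9: ['rainbow', 'island'] (min_width=14, slack=1)
Line 10: ['brick', 'data'] (min_width=10, slack=5)
Line 11: ['purple', 'python'] (min_width=13, slack=2)
Line 12: ['table'] (min_width=5, slack=10)

Answer: 1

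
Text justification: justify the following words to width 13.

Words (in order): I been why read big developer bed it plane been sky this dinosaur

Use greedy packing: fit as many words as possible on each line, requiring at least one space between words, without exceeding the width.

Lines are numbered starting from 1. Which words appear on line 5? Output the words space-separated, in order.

Answer: sky this

Derivation:
Line 1: ['I', 'been', 'why'] (min_width=10, slack=3)
Line 2: ['read', 'big'] (min_width=8, slack=5)
Line 3: ['developer', 'bed'] (min_width=13, slack=0)
Line 4: ['it', 'plane', 'been'] (min_width=13, slack=0)
Line 5: ['sky', 'this'] (min_width=8, slack=5)
Line 6: ['dinosaur'] (min_width=8, slack=5)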